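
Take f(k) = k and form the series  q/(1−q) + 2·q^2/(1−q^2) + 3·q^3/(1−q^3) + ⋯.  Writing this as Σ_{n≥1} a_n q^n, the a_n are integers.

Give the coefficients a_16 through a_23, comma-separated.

d|16:{1,2,4,8,16}  Σf=1+2+4+8+16=31
n=17: 17·1 1·17  f→[17+1]=18
n=18: 1·18 2·9 3·6 6·3 9·2 18·1  f→[1+2+3+6+9+18]=39
q^19  k|19↦f(k): 19:19 1:1  a_19=20
[q^20] f(20)=20,f(10)=10,f(5)=5,f(4)=4,f(2)=2,f(1)=1 ⇒ 42
d|21:{21,7,3,1}  Σf=21+7+3+1=32
q^22  k|22↦f(k): 1:1 2:2 11:11 22:22  a_22=36
q^23  k|23↦f(k): 1:1 23:23  a_23=24

31, 18, 39, 20, 42, 32, 36, 24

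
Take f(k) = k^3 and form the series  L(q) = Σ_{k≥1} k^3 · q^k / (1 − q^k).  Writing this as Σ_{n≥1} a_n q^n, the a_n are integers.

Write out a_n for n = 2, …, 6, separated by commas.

9, 28, 73, 126, 252

q^2  k|2↦f(k): 1:1 2:8  a_2=9
q^3  k|3↦f(k): 3:27 1:1  a_3=28
[q^4] f(1)=1,f(2)=8,f(4)=64 ⇒ 73
[q^5] f(5)=125,f(1)=1 ⇒ 126
q^6  k|6↦f(k): 6:216 3:27 2:8 1:1  a_6=252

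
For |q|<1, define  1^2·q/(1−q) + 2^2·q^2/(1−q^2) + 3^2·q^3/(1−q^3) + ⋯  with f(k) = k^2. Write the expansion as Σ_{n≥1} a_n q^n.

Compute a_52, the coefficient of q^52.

q^52  k|52↦f(k): 52:2704 26:676 13:169 4:16 2:4 1:1  a_52=3570

a_52 = 3570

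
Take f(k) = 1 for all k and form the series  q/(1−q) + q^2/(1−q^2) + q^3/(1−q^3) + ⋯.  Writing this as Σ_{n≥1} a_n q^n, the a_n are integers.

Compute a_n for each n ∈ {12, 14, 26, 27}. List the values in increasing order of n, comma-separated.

6, 4, 4, 4

n=12: 12·1 6·2 4·3 3·4 2·6 1·12  f→[1+1+1+1+1+1]=6
d|14:{1,2,7,14}  Σf=1+1+1+1=4
[q^26] f(26)=1,f(13)=1,f(2)=1,f(1)=1 ⇒ 4
q^27  k|27↦f(k): 27:1 9:1 3:1 1:1  a_27=4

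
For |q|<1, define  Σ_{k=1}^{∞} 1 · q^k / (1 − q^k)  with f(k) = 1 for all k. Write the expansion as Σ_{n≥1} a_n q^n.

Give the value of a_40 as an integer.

d|40:{40,20,10,8,5,4,2,1}  Σf=1+1+1+1+1+1+1+1=8

a_40 = 8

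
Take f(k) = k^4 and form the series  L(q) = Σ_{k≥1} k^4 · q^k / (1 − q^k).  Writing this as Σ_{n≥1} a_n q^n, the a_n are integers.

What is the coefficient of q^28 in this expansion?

a_28 = 655746

[q^28] f(1)=1,f(2)=16,f(4)=256,f(7)=2401,f(14)=38416,f(28)=614656 ⇒ 655746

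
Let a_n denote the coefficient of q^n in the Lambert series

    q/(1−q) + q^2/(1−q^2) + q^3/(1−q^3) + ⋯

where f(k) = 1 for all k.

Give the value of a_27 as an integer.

d|27:{1,3,9,27}  Σf=1+1+1+1=4

a_27 = 4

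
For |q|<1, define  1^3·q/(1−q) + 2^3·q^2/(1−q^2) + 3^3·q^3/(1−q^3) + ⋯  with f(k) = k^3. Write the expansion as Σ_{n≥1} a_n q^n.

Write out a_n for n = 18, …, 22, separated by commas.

6813, 6860, 9198, 9632, 11988

[q^18] f(1)=1,f(2)=8,f(3)=27,f(6)=216,f(9)=729,f(18)=5832 ⇒ 6813
n=19: 1·19 19·1  f→[1+6859]=6860
n=20: 20·1 10·2 5·4 4·5 2·10 1·20  f→[8000+1000+125+64+8+1]=9198
n=21: 1·21 3·7 7·3 21·1  f→[1+27+343+9261]=9632
d|22:{22,11,2,1}  Σf=10648+1331+8+1=11988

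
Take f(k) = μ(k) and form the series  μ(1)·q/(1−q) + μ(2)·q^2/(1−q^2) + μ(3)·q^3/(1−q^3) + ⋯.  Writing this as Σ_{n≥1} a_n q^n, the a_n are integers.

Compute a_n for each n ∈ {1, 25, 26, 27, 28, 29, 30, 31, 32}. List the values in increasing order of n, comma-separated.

q^1  k|1↦μ(k): 1:1  a_1=1
[q^25] μ(25)=0,μ(5)=-1,μ(1)=1 ⇒ 0
q^26  k|26↦μ(k): 1:1 2:-1 13:-1 26:1  a_26=0
n=27: 27·1 9·3 3·9 1·27  μ→[0+0+(-1)+1]=0
q^28  k|28↦μ(k): 1:1 2:-1 4:0 7:-1 14:1 28:0  a_28=0
n=29: 29·1 1·29  μ→[(-1)+1]=0
d|30:{30,15,10,6,5,3,2,1}  Σμ=(-1)+1+1+1+(-1)+(-1)+(-1)+1=0
d|31:{1,31}  Σμ=1+(-1)=0
q^32  k|32↦μ(k): 32:0 16:0 8:0 4:0 2:-1 1:1  a_32=0

1, 0, 0, 0, 0, 0, 0, 0, 0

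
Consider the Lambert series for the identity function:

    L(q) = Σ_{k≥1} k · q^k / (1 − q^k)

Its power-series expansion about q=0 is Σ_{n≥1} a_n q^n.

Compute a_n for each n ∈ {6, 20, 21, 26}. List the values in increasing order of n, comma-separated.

[q^6] f(6)=6,f(3)=3,f(2)=2,f(1)=1 ⇒ 12
q^20  k|20↦f(k): 1:1 2:2 4:4 5:5 10:10 20:20  a_20=42
q^21  k|21↦f(k): 21:21 7:7 3:3 1:1  a_21=32
q^26  k|26↦f(k): 26:26 13:13 2:2 1:1  a_26=42

12, 42, 32, 42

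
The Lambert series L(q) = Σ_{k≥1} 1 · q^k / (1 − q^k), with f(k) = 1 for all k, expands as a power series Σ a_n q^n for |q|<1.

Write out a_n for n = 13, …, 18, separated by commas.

[q^13] f(13)=1,f(1)=1 ⇒ 2
d|14:{1,2,7,14}  Σf=1+1+1+1=4
d|15:{15,5,3,1}  Σf=1+1+1+1=4
q^16  k|16↦f(k): 16:1 8:1 4:1 2:1 1:1  a_16=5
d|17:{1,17}  Σf=1+1=2
[q^18] f(1)=1,f(2)=1,f(3)=1,f(6)=1,f(9)=1,f(18)=1 ⇒ 6

2, 4, 4, 5, 2, 6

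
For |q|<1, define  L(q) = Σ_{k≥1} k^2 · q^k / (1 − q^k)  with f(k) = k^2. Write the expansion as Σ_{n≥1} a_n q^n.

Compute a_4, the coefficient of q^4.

a_4 = 21

d|4:{4,2,1}  Σf=16+4+1=21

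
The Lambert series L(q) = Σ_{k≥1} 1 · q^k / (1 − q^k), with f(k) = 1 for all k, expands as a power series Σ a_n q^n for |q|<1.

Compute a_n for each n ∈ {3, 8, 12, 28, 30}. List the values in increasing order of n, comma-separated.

2, 4, 6, 6, 8

n=3: 3·1 1·3  f→[1+1]=2
q^8  k|8↦f(k): 8:1 4:1 2:1 1:1  a_8=4
q^12  k|12↦f(k): 1:1 2:1 3:1 4:1 6:1 12:1  a_12=6
n=28: 28·1 14·2 7·4 4·7 2·14 1·28  f→[1+1+1+1+1+1]=6
n=30: 1·30 2·15 3·10 5·6 6·5 10·3 15·2 30·1  f→[1+1+1+1+1+1+1+1]=8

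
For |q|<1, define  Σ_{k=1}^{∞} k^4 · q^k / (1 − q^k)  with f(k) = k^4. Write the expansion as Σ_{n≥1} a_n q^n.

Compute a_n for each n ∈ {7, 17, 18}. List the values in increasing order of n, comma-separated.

q^7  k|7↦f(k): 1:1 7:2401  a_7=2402
n=17: 17·1 1·17  f→[83521+1]=83522
d|18:{1,2,3,6,9,18}  Σf=1+16+81+1296+6561+104976=112931

2402, 83522, 112931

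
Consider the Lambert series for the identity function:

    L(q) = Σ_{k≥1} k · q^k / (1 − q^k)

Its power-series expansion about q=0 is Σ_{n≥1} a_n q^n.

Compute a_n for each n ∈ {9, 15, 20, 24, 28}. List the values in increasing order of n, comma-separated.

13, 24, 42, 60, 56

n=9: 9·1 3·3 1·9  f→[9+3+1]=13
d|15:{1,3,5,15}  Σf=1+3+5+15=24
[q^20] f(1)=1,f(2)=2,f(4)=4,f(5)=5,f(10)=10,f(20)=20 ⇒ 42
[q^24] f(1)=1,f(2)=2,f(3)=3,f(4)=4,f(6)=6,f(8)=8,f(12)=12,f(24)=24 ⇒ 60
d|28:{1,2,4,7,14,28}  Σf=1+2+4+7+14+28=56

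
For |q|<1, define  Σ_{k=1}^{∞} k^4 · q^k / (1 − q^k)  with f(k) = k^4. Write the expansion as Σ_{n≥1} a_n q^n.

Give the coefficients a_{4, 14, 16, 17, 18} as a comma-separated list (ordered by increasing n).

273, 40834, 69905, 83522, 112931

q^4  k|4↦f(k): 1:1 2:16 4:256  a_4=273
n=14: 1·14 2·7 7·2 14·1  f→[1+16+2401+38416]=40834
n=16: 1·16 2·8 4·4 8·2 16·1  f→[1+16+256+4096+65536]=69905
[q^17] f(17)=83521,f(1)=1 ⇒ 83522
n=18: 18·1 9·2 6·3 3·6 2·9 1·18  f→[104976+6561+1296+81+16+1]=112931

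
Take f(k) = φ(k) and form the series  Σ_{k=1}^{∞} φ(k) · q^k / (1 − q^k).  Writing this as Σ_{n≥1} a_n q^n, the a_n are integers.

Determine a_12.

d|12:{12,6,4,3,2,1}  Σφ=4+2+2+2+1+1=12

a_12 = 12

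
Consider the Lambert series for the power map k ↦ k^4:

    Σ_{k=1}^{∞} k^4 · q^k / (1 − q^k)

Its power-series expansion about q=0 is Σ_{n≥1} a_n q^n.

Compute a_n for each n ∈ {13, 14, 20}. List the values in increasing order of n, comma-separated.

28562, 40834, 170898

q^13  k|13↦f(k): 13:28561 1:1  a_13=28562
[q^14] f(14)=38416,f(7)=2401,f(2)=16,f(1)=1 ⇒ 40834
d|20:{1,2,4,5,10,20}  Σf=1+16+256+625+10000+160000=170898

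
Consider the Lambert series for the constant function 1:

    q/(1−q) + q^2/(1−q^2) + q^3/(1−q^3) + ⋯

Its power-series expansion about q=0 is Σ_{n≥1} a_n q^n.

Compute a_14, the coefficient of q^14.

a_14 = 4

q^14  k|14↦f(k): 14:1 7:1 2:1 1:1  a_14=4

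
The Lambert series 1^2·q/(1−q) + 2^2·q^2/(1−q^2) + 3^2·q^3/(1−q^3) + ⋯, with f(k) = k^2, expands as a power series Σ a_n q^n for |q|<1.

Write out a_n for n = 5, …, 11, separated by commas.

d|5:{1,5}  Σf=1+25=26
d|6:{1,2,3,6}  Σf=1+4+9+36=50
n=7: 1·7 7·1  f→[1+49]=50
d|8:{8,4,2,1}  Σf=64+16+4+1=85
d|9:{1,3,9}  Σf=1+9+81=91
d|10:{1,2,5,10}  Σf=1+4+25+100=130
n=11: 1·11 11·1  f→[1+121]=122

26, 50, 50, 85, 91, 130, 122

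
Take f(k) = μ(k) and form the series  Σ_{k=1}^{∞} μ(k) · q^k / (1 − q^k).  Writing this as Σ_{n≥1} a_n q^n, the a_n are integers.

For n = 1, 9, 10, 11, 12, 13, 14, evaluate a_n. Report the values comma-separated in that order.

1, 0, 0, 0, 0, 0, 0

d|1:{1}  Σμ=1=1
[q^9] μ(1)=1,μ(3)=-1,μ(9)=0 ⇒ 0
d|10:{10,5,2,1}  Σμ=1+(-1)+(-1)+1=0
q^11  k|11↦μ(k): 11:-1 1:1  a_11=0
[q^12] μ(1)=1,μ(2)=-1,μ(3)=-1,μ(4)=0,μ(6)=1,μ(12)=0 ⇒ 0
d|13:{1,13}  Σμ=1+(-1)=0
n=14: 1·14 2·7 7·2 14·1  μ→[1+(-1)+(-1)+1]=0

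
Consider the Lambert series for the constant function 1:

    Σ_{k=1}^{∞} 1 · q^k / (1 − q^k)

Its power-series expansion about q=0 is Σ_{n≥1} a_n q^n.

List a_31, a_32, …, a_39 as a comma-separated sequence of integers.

2, 6, 4, 4, 4, 9, 2, 4, 4

d|31:{1,31}  Σf=1+1=2
n=32: 32·1 16·2 8·4 4·8 2·16 1·32  f→[1+1+1+1+1+1]=6
q^33  k|33↦f(k): 33:1 11:1 3:1 1:1  a_33=4
q^34  k|34↦f(k): 34:1 17:1 2:1 1:1  a_34=4
q^35  k|35↦f(k): 1:1 5:1 7:1 35:1  a_35=4
n=36: 1·36 2·18 3·12 4·9 6·6 9·4 12·3 18·2 36·1  f→[1+1+1+1+1+1+1+1+1]=9
d|37:{1,37}  Σf=1+1=2
d|38:{38,19,2,1}  Σf=1+1+1+1=4
n=39: 1·39 3·13 13·3 39·1  f→[1+1+1+1]=4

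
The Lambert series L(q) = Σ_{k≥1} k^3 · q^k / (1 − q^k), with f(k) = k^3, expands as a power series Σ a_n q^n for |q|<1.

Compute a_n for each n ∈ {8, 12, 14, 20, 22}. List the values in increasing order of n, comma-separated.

d|8:{1,2,4,8}  Σf=1+8+64+512=585
q^12  k|12↦f(k): 1:1 2:8 3:27 4:64 6:216 12:1728  a_12=2044
q^14  k|14↦f(k): 14:2744 7:343 2:8 1:1  a_14=3096
q^20  k|20↦f(k): 1:1 2:8 4:64 5:125 10:1000 20:8000  a_20=9198
d|22:{1,2,11,22}  Σf=1+8+1331+10648=11988

585, 2044, 3096, 9198, 11988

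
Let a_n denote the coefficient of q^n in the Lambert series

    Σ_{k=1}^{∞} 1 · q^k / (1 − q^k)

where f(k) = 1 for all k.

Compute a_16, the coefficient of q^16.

[q^16] f(16)=1,f(8)=1,f(4)=1,f(2)=1,f(1)=1 ⇒ 5

a_16 = 5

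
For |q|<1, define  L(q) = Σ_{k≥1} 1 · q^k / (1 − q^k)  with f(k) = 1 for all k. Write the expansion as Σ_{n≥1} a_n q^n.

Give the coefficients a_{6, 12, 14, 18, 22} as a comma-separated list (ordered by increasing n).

n=6: 6·1 3·2 2·3 1·6  f→[1+1+1+1]=4
[q^12] f(1)=1,f(2)=1,f(3)=1,f(4)=1,f(6)=1,f(12)=1 ⇒ 6
d|14:{1,2,7,14}  Σf=1+1+1+1=4
[q^18] f(18)=1,f(9)=1,f(6)=1,f(3)=1,f(2)=1,f(1)=1 ⇒ 6
n=22: 1·22 2·11 11·2 22·1  f→[1+1+1+1]=4

4, 6, 4, 6, 4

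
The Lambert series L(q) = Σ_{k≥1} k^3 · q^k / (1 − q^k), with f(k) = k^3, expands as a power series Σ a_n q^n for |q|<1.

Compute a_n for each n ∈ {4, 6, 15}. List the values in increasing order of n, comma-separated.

q^4  k|4↦f(k): 1:1 2:8 4:64  a_4=73
d|6:{6,3,2,1}  Σf=216+27+8+1=252
q^15  k|15↦f(k): 1:1 3:27 5:125 15:3375  a_15=3528

73, 252, 3528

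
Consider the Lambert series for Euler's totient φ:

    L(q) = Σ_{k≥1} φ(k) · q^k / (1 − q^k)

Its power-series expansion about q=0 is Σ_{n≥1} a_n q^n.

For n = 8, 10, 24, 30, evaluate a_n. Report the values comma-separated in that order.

d|8:{8,4,2,1}  Σφ=4+2+1+1=8
[q^10] φ(10)=4,φ(5)=4,φ(2)=1,φ(1)=1 ⇒ 10
q^24  k|24↦φ(k): 1:1 2:1 3:2 4:2 6:2 8:4 12:4 24:8  a_24=24
[q^30] φ(1)=1,φ(2)=1,φ(3)=2,φ(5)=4,φ(6)=2,φ(10)=4,φ(15)=8,φ(30)=8 ⇒ 30

8, 10, 24, 30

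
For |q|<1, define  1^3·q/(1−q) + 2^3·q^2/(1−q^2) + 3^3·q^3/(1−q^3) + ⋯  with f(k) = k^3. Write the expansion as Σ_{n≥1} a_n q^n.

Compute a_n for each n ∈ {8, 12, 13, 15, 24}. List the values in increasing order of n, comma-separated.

585, 2044, 2198, 3528, 16380

d|8:{8,4,2,1}  Σf=512+64+8+1=585
d|12:{12,6,4,3,2,1}  Σf=1728+216+64+27+8+1=2044
n=13: 13·1 1·13  f→[2197+1]=2198
[q^15] f(15)=3375,f(5)=125,f(3)=27,f(1)=1 ⇒ 3528
[q^24] f(24)=13824,f(12)=1728,f(8)=512,f(6)=216,f(4)=64,f(3)=27,f(2)=8,f(1)=1 ⇒ 16380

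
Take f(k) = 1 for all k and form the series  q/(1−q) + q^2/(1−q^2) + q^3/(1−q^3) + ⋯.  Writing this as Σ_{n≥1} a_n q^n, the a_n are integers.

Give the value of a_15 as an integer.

q^15  k|15↦f(k): 1:1 3:1 5:1 15:1  a_15=4

a_15 = 4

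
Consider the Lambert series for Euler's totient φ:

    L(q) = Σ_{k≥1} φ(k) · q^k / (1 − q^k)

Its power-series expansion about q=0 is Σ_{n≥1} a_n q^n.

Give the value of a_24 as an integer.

n=24: 24·1 12·2 8·3 6·4 4·6 3·8 2·12 1·24  φ→[8+4+4+2+2+2+1+1]=24

a_24 = 24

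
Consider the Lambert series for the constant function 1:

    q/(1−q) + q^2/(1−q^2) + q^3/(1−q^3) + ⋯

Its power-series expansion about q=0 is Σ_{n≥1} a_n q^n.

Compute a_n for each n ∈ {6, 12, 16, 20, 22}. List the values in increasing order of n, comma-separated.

4, 6, 5, 6, 4

[q^6] f(1)=1,f(2)=1,f(3)=1,f(6)=1 ⇒ 4
q^12  k|12↦f(k): 1:1 2:1 3:1 4:1 6:1 12:1  a_12=6
q^16  k|16↦f(k): 16:1 8:1 4:1 2:1 1:1  a_16=5
n=20: 1·20 2·10 4·5 5·4 10·2 20·1  f→[1+1+1+1+1+1]=6
[q^22] f(1)=1,f(2)=1,f(11)=1,f(22)=1 ⇒ 4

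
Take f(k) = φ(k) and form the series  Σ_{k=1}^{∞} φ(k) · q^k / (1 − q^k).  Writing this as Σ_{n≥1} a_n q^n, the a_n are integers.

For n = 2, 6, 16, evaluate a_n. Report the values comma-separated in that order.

[q^2] φ(2)=1,φ(1)=1 ⇒ 2
n=6: 6·1 3·2 2·3 1·6  φ→[2+2+1+1]=6
d|16:{16,8,4,2,1}  Σφ=8+4+2+1+1=16

2, 6, 16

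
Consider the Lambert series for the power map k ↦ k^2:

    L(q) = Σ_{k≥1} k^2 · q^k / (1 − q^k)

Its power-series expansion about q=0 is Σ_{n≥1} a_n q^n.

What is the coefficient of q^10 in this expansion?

[q^10] f(1)=1,f(2)=4,f(5)=25,f(10)=100 ⇒ 130

a_10 = 130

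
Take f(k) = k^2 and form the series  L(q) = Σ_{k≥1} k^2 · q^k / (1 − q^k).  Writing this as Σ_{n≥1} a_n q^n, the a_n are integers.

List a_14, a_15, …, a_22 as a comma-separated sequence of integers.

250, 260, 341, 290, 455, 362, 546, 500, 610

d|14:{1,2,7,14}  Σf=1+4+49+196=250
[q^15] f(15)=225,f(5)=25,f(3)=9,f(1)=1 ⇒ 260
d|16:{1,2,4,8,16}  Σf=1+4+16+64+256=341
d|17:{17,1}  Σf=289+1=290
q^18  k|18↦f(k): 1:1 2:4 3:9 6:36 9:81 18:324  a_18=455
q^19  k|19↦f(k): 1:1 19:361  a_19=362
[q^20] f(20)=400,f(10)=100,f(5)=25,f(4)=16,f(2)=4,f(1)=1 ⇒ 546
q^21  k|21↦f(k): 1:1 3:9 7:49 21:441  a_21=500
n=22: 22·1 11·2 2·11 1·22  f→[484+121+4+1]=610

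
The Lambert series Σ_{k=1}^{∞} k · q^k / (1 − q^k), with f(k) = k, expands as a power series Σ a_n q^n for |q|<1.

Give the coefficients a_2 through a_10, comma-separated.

3, 4, 7, 6, 12, 8, 15, 13, 18

n=2: 2·1 1·2  f→[2+1]=3
d|3:{1,3}  Σf=1+3=4
[q^4] f(4)=4,f(2)=2,f(1)=1 ⇒ 7
d|5:{1,5}  Σf=1+5=6
[q^6] f(6)=6,f(3)=3,f(2)=2,f(1)=1 ⇒ 12
[q^7] f(1)=1,f(7)=7 ⇒ 8
q^8  k|8↦f(k): 1:1 2:2 4:4 8:8  a_8=15
n=9: 9·1 3·3 1·9  f→[9+3+1]=13
d|10:{10,5,2,1}  Σf=10+5+2+1=18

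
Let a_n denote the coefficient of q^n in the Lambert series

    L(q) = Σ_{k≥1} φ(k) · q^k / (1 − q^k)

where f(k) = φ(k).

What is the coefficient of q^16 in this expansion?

n=16: 16·1 8·2 4·4 2·8 1·16  φ→[8+4+2+1+1]=16

a_16 = 16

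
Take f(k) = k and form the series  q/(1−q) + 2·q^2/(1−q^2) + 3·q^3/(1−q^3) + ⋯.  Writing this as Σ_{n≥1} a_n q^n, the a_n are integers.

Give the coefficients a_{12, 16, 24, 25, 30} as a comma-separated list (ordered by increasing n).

28, 31, 60, 31, 72

d|12:{1,2,3,4,6,12}  Σf=1+2+3+4+6+12=28
d|16:{1,2,4,8,16}  Σf=1+2+4+8+16=31
n=24: 24·1 12·2 8·3 6·4 4·6 3·8 2·12 1·24  f→[24+12+8+6+4+3+2+1]=60
n=25: 25·1 5·5 1·25  f→[25+5+1]=31
n=30: 30·1 15·2 10·3 6·5 5·6 3·10 2·15 1·30  f→[30+15+10+6+5+3+2+1]=72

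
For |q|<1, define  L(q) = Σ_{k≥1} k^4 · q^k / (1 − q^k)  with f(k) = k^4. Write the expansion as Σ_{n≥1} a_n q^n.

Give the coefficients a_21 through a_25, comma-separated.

196964, 248914, 279842, 358258, 391251

[q^21] f(21)=194481,f(7)=2401,f(3)=81,f(1)=1 ⇒ 196964
d|22:{1,2,11,22}  Σf=1+16+14641+234256=248914
d|23:{1,23}  Σf=1+279841=279842
q^24  k|24↦f(k): 1:1 2:16 3:81 4:256 6:1296 8:4096 12:20736 24:331776  a_24=358258
d|25:{1,5,25}  Σf=1+625+390625=391251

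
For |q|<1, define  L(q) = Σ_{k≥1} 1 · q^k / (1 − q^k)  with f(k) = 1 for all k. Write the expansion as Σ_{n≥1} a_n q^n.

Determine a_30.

n=30: 30·1 15·2 10·3 6·5 5·6 3·10 2·15 1·30  f→[1+1+1+1+1+1+1+1]=8

a_30 = 8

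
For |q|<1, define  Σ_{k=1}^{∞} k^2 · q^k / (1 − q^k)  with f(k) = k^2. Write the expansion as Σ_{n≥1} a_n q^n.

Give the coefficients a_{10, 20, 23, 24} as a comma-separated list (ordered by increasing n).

130, 546, 530, 850

q^10  k|10↦f(k): 10:100 5:25 2:4 1:1  a_10=130
q^20  k|20↦f(k): 1:1 2:4 4:16 5:25 10:100 20:400  a_20=546
d|23:{23,1}  Σf=529+1=530
[q^24] f(1)=1,f(2)=4,f(3)=9,f(4)=16,f(6)=36,f(8)=64,f(12)=144,f(24)=576 ⇒ 850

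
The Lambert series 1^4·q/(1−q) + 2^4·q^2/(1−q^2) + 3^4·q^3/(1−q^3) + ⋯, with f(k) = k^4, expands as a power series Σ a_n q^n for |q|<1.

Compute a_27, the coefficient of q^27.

a_27 = 538084

q^27  k|27↦f(k): 1:1 3:81 9:6561 27:531441  a_27=538084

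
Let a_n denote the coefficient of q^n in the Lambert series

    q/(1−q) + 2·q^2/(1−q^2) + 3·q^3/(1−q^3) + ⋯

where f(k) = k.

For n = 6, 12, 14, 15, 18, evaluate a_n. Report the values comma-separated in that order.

12, 28, 24, 24, 39

n=6: 1·6 2·3 3·2 6·1  f→[1+2+3+6]=12
q^12  k|12↦f(k): 1:1 2:2 3:3 4:4 6:6 12:12  a_12=28
n=14: 1·14 2·7 7·2 14·1  f→[1+2+7+14]=24
q^15  k|15↦f(k): 1:1 3:3 5:5 15:15  a_15=24
n=18: 1·18 2·9 3·6 6·3 9·2 18·1  f→[1+2+3+6+9+18]=39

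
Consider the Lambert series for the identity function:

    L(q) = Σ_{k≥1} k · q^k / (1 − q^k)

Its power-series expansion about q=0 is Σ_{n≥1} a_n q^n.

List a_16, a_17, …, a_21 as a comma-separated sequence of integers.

q^16  k|16↦f(k): 16:16 8:8 4:4 2:2 1:1  a_16=31
n=17: 17·1 1·17  f→[17+1]=18
[q^18] f(18)=18,f(9)=9,f(6)=6,f(3)=3,f(2)=2,f(1)=1 ⇒ 39
q^19  k|19↦f(k): 1:1 19:19  a_19=20
[q^20] f(20)=20,f(10)=10,f(5)=5,f(4)=4,f(2)=2,f(1)=1 ⇒ 42
n=21: 1·21 3·7 7·3 21·1  f→[1+3+7+21]=32

31, 18, 39, 20, 42, 32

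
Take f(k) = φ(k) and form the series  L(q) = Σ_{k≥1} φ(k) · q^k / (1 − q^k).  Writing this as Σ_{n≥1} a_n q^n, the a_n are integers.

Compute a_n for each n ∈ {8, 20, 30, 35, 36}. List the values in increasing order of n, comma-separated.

[q^8] φ(1)=1,φ(2)=1,φ(4)=2,φ(8)=4 ⇒ 8
q^20  k|20↦φ(k): 1:1 2:1 4:2 5:4 10:4 20:8  a_20=20
[q^30] φ(30)=8,φ(15)=8,φ(10)=4,φ(6)=2,φ(5)=4,φ(3)=2,φ(2)=1,φ(1)=1 ⇒ 30
q^35  k|35↦φ(k): 35:24 7:6 5:4 1:1  a_35=35
[q^36] φ(36)=12,φ(18)=6,φ(12)=4,φ(9)=6,φ(6)=2,φ(4)=2,φ(3)=2,φ(2)=1,φ(1)=1 ⇒ 36

8, 20, 30, 35, 36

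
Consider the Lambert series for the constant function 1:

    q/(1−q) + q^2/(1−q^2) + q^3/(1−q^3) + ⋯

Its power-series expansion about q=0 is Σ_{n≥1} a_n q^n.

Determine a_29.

q^29  k|29↦f(k): 1:1 29:1  a_29=2

a_29 = 2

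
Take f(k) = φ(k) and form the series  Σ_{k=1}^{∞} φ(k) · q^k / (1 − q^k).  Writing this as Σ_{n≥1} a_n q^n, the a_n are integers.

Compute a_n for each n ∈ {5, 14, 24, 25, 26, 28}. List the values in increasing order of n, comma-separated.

q^5  k|5↦φ(k): 1:1 5:4  a_5=5
q^14  k|14↦φ(k): 14:6 7:6 2:1 1:1  a_14=14
q^24  k|24↦φ(k): 24:8 12:4 8:4 6:2 4:2 3:2 2:1 1:1  a_24=24
d|25:{25,5,1}  Σφ=20+4+1=25
d|26:{1,2,13,26}  Σφ=1+1+12+12=26
n=28: 28·1 14·2 7·4 4·7 2·14 1·28  φ→[12+6+6+2+1+1]=28

5, 14, 24, 25, 26, 28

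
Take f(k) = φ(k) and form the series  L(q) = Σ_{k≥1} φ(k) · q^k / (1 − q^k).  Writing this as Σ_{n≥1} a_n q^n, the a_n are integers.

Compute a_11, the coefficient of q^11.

n=11: 11·1 1·11  φ→[10+1]=11

a_11 = 11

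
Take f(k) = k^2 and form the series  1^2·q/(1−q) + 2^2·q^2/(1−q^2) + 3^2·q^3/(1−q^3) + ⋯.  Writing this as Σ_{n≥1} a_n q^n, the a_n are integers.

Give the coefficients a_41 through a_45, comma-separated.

q^41  k|41↦f(k): 1:1 41:1681  a_41=1682
d|42:{1,2,3,6,7,14,21,42}  Σf=1+4+9+36+49+196+441+1764=2500
[q^43] f(1)=1,f(43)=1849 ⇒ 1850
[q^44] f(1)=1,f(2)=4,f(4)=16,f(11)=121,f(22)=484,f(44)=1936 ⇒ 2562
d|45:{45,15,9,5,3,1}  Σf=2025+225+81+25+9+1=2366

1682, 2500, 1850, 2562, 2366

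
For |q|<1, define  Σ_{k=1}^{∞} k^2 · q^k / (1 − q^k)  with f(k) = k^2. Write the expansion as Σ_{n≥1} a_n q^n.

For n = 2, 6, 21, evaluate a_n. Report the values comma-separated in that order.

q^2  k|2↦f(k): 2:4 1:1  a_2=5
d|6:{6,3,2,1}  Σf=36+9+4+1=50
[q^21] f(1)=1,f(3)=9,f(7)=49,f(21)=441 ⇒ 500

5, 50, 500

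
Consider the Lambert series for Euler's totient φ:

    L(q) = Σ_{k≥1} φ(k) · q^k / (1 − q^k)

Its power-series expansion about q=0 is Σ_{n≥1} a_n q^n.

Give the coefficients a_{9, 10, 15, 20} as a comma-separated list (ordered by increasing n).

q^9  k|9↦φ(k): 9:6 3:2 1:1  a_9=9
[q^10] φ(10)=4,φ(5)=4,φ(2)=1,φ(1)=1 ⇒ 10
d|15:{15,5,3,1}  Σφ=8+4+2+1=15
d|20:{20,10,5,4,2,1}  Σφ=8+4+4+2+1+1=20

9, 10, 15, 20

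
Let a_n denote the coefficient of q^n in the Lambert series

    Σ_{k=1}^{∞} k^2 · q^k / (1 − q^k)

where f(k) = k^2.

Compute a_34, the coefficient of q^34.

a_34 = 1450

d|34:{34,17,2,1}  Σf=1156+289+4+1=1450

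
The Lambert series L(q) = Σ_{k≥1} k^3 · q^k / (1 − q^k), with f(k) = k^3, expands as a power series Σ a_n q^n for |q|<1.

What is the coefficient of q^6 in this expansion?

n=6: 1·6 2·3 3·2 6·1  f→[1+8+27+216]=252

a_6 = 252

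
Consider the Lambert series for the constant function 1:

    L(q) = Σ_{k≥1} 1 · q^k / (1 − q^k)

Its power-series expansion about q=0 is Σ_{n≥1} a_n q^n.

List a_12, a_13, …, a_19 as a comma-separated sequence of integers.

q^12  k|12↦f(k): 1:1 2:1 3:1 4:1 6:1 12:1  a_12=6
n=13: 13·1 1·13  f→[1+1]=2
q^14  k|14↦f(k): 1:1 2:1 7:1 14:1  a_14=4
[q^15] f(1)=1,f(3)=1,f(5)=1,f(15)=1 ⇒ 4
[q^16] f(16)=1,f(8)=1,f(4)=1,f(2)=1,f(1)=1 ⇒ 5
[q^17] f(1)=1,f(17)=1 ⇒ 2
n=18: 18·1 9·2 6·3 3·6 2·9 1·18  f→[1+1+1+1+1+1]=6
[q^19] f(1)=1,f(19)=1 ⇒ 2

6, 2, 4, 4, 5, 2, 6, 2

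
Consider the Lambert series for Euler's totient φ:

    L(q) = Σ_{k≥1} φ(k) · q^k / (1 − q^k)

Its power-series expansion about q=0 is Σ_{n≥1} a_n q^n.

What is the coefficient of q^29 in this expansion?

[q^29] φ(29)=28,φ(1)=1 ⇒ 29

a_29 = 29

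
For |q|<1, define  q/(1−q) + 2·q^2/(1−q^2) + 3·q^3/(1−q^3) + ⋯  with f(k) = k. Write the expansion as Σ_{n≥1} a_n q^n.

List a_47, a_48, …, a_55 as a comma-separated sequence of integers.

48, 124, 57, 93, 72, 98, 54, 120, 72

q^47  k|47↦f(k): 1:1 47:47  a_47=48
d|48:{48,24,16,12,8,6,4,3,2,1}  Σf=48+24+16+12+8+6+4+3+2+1=124
q^49  k|49↦f(k): 1:1 7:7 49:49  a_49=57
[q^50] f(1)=1,f(2)=2,f(5)=5,f(10)=10,f(25)=25,f(50)=50 ⇒ 93
[q^51] f(51)=51,f(17)=17,f(3)=3,f(1)=1 ⇒ 72
d|52:{1,2,4,13,26,52}  Σf=1+2+4+13+26+52=98
q^53  k|53↦f(k): 1:1 53:53  a_53=54
[q^54] f(1)=1,f(2)=2,f(3)=3,f(6)=6,f(9)=9,f(18)=18,f(27)=27,f(54)=54 ⇒ 120
n=55: 1·55 5·11 11·5 55·1  f→[1+5+11+55]=72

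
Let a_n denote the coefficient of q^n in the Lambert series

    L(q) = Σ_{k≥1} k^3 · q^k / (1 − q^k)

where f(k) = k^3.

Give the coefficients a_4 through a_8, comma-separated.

73, 126, 252, 344, 585

n=4: 1·4 2·2 4·1  f→[1+8+64]=73
q^5  k|5↦f(k): 1:1 5:125  a_5=126
n=6: 1·6 2·3 3·2 6·1  f→[1+8+27+216]=252
q^7  k|7↦f(k): 1:1 7:343  a_7=344
n=8: 8·1 4·2 2·4 1·8  f→[512+64+8+1]=585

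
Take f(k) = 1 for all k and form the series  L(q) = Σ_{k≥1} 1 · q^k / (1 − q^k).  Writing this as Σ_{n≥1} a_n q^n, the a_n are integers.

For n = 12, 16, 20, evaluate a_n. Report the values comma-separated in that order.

d|12:{1,2,3,4,6,12}  Σf=1+1+1+1+1+1=6
d|16:{1,2,4,8,16}  Σf=1+1+1+1+1=5
[q^20] f(20)=1,f(10)=1,f(5)=1,f(4)=1,f(2)=1,f(1)=1 ⇒ 6

6, 5, 6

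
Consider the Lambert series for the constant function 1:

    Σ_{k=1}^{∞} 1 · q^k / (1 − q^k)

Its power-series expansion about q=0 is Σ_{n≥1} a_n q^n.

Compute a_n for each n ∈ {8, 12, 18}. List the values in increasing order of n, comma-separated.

d|8:{8,4,2,1}  Σf=1+1+1+1=4
q^12  k|12↦f(k): 1:1 2:1 3:1 4:1 6:1 12:1  a_12=6
d|18:{1,2,3,6,9,18}  Σf=1+1+1+1+1+1=6

4, 6, 6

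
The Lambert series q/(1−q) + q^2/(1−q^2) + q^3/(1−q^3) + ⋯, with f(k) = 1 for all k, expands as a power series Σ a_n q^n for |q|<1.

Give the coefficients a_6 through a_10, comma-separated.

[q^6] f(1)=1,f(2)=1,f(3)=1,f(6)=1 ⇒ 4
q^7  k|7↦f(k): 7:1 1:1  a_7=2
[q^8] f(1)=1,f(2)=1,f(4)=1,f(8)=1 ⇒ 4
n=9: 9·1 3·3 1·9  f→[1+1+1]=3
d|10:{1,2,5,10}  Σf=1+1+1+1=4

4, 2, 4, 3, 4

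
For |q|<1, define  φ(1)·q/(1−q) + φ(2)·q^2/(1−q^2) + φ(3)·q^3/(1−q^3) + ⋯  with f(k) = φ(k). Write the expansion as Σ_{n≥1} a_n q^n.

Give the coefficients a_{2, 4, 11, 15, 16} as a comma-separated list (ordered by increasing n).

d|2:{1,2}  Σφ=1+1=2
d|4:{1,2,4}  Σφ=1+1+2=4
n=11: 11·1 1·11  φ→[10+1]=11
[q^15] φ(1)=1,φ(3)=2,φ(5)=4,φ(15)=8 ⇒ 15
q^16  k|16↦φ(k): 1:1 2:1 4:2 8:4 16:8  a_16=16

2, 4, 11, 15, 16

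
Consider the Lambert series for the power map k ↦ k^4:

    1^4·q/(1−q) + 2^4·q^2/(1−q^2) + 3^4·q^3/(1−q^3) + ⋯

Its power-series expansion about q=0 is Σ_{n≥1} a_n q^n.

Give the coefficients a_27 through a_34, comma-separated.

538084, 655746, 707282, 872644, 923522, 1118481, 1200644, 1419874

d|27:{1,3,9,27}  Σf=1+81+6561+531441=538084
n=28: 28·1 14·2 7·4 4·7 2·14 1·28  f→[614656+38416+2401+256+16+1]=655746
[q^29] f(29)=707281,f(1)=1 ⇒ 707282
d|30:{1,2,3,5,6,10,15,30}  Σf=1+16+81+625+1296+10000+50625+810000=872644
n=31: 31·1 1·31  f→[923521+1]=923522
n=32: 32·1 16·2 8·4 4·8 2·16 1·32  f→[1048576+65536+4096+256+16+1]=1118481
[q^33] f(33)=1185921,f(11)=14641,f(3)=81,f(1)=1 ⇒ 1200644
d|34:{34,17,2,1}  Σf=1336336+83521+16+1=1419874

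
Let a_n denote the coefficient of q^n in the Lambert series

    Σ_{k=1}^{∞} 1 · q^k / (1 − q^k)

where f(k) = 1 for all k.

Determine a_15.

[q^15] f(1)=1,f(3)=1,f(5)=1,f(15)=1 ⇒ 4

a_15 = 4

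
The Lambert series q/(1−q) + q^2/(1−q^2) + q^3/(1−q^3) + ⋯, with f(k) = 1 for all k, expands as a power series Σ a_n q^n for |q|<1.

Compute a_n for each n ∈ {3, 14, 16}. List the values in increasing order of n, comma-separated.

[q^3] f(1)=1,f(3)=1 ⇒ 2
[q^14] f(14)=1,f(7)=1,f(2)=1,f(1)=1 ⇒ 4
q^16  k|16↦f(k): 1:1 2:1 4:1 8:1 16:1  a_16=5

2, 4, 5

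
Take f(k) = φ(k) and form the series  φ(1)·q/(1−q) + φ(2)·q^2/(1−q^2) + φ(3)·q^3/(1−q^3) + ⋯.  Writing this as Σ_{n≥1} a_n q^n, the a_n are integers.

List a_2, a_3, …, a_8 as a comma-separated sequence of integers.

n=2: 2·1 1·2  φ→[1+1]=2
d|3:{3,1}  Σφ=2+1=3
[q^4] φ(1)=1,φ(2)=1,φ(4)=2 ⇒ 4
q^5  k|5↦φ(k): 1:1 5:4  a_5=5
q^6  k|6↦φ(k): 1:1 2:1 3:2 6:2  a_6=6
[q^7] φ(1)=1,φ(7)=6 ⇒ 7
q^8  k|8↦φ(k): 8:4 4:2 2:1 1:1  a_8=8

2, 3, 4, 5, 6, 7, 8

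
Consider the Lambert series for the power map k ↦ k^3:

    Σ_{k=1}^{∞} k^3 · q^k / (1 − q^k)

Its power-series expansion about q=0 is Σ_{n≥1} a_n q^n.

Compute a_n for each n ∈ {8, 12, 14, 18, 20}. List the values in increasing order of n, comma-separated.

585, 2044, 3096, 6813, 9198

d|8:{1,2,4,8}  Σf=1+8+64+512=585
n=12: 12·1 6·2 4·3 3·4 2·6 1·12  f→[1728+216+64+27+8+1]=2044
n=14: 14·1 7·2 2·7 1·14  f→[2744+343+8+1]=3096
[q^18] f(18)=5832,f(9)=729,f(6)=216,f(3)=27,f(2)=8,f(1)=1 ⇒ 6813
[q^20] f(1)=1,f(2)=8,f(4)=64,f(5)=125,f(10)=1000,f(20)=8000 ⇒ 9198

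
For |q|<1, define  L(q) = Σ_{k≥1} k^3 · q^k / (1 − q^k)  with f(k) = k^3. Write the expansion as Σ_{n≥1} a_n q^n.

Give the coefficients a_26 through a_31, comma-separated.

n=26: 26·1 13·2 2·13 1·26  f→[17576+2197+8+1]=19782
q^27  k|27↦f(k): 1:1 3:27 9:729 27:19683  a_27=20440
d|28:{1,2,4,7,14,28}  Σf=1+8+64+343+2744+21952=25112
[q^29] f(1)=1,f(29)=24389 ⇒ 24390
d|30:{1,2,3,5,6,10,15,30}  Σf=1+8+27+125+216+1000+3375+27000=31752
q^31  k|31↦f(k): 31:29791 1:1  a_31=29792

19782, 20440, 25112, 24390, 31752, 29792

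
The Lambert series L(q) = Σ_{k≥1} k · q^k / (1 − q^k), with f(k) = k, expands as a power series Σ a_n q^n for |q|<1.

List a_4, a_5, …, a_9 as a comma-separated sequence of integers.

7, 6, 12, 8, 15, 13

q^4  k|4↦f(k): 4:4 2:2 1:1  a_4=7
[q^5] f(1)=1,f(5)=5 ⇒ 6
[q^6] f(1)=1,f(2)=2,f(3)=3,f(6)=6 ⇒ 12
d|7:{7,1}  Σf=7+1=8
q^8  k|8↦f(k): 1:1 2:2 4:4 8:8  a_8=15
q^9  k|9↦f(k): 9:9 3:3 1:1  a_9=13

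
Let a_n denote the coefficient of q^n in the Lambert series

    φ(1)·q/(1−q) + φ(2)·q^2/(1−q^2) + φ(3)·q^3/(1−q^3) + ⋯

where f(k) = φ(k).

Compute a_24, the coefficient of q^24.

q^24  k|24↦φ(k): 24:8 12:4 8:4 6:2 4:2 3:2 2:1 1:1  a_24=24

a_24 = 24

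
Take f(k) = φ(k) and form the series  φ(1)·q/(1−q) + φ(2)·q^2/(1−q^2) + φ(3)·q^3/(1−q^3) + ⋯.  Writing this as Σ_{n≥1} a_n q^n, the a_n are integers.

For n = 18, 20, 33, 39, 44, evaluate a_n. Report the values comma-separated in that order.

[q^18] φ(1)=1,φ(2)=1,φ(3)=2,φ(6)=2,φ(9)=6,φ(18)=6 ⇒ 18
q^20  k|20↦φ(k): 1:1 2:1 4:2 5:4 10:4 20:8  a_20=20
[q^33] φ(1)=1,φ(3)=2,φ(11)=10,φ(33)=20 ⇒ 33
q^39  k|39↦φ(k): 1:1 3:2 13:12 39:24  a_39=39
[q^44] φ(44)=20,φ(22)=10,φ(11)=10,φ(4)=2,φ(2)=1,φ(1)=1 ⇒ 44

18, 20, 33, 39, 44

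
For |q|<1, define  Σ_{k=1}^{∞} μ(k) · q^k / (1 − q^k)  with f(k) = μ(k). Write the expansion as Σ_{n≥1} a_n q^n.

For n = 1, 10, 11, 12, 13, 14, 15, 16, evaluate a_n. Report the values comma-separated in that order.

[q^1] μ(1)=1 ⇒ 1
d|10:{10,5,2,1}  Σμ=1+(-1)+(-1)+1=0
n=11: 1·11 11·1  μ→[1+(-1)]=0
[q^12] μ(12)=0,μ(6)=1,μ(4)=0,μ(3)=-1,μ(2)=-1,μ(1)=1 ⇒ 0
q^13  k|13↦μ(k): 13:-1 1:1  a_13=0
d|14:{1,2,7,14}  Σμ=1+(-1)+(-1)+1=0
d|15:{15,5,3,1}  Σμ=1+(-1)+(-1)+1=0
d|16:{16,8,4,2,1}  Σμ=0+0+0+(-1)+1=0

1, 0, 0, 0, 0, 0, 0, 0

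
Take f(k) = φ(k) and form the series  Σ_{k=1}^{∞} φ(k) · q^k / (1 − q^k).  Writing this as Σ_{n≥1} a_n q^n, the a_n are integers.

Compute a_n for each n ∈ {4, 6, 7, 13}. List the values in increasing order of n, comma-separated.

[q^4] φ(1)=1,φ(2)=1,φ(4)=2 ⇒ 4
n=6: 6·1 3·2 2·3 1·6  φ→[2+2+1+1]=6
q^7  k|7↦φ(k): 7:6 1:1  a_7=7
d|13:{13,1}  Σφ=12+1=13

4, 6, 7, 13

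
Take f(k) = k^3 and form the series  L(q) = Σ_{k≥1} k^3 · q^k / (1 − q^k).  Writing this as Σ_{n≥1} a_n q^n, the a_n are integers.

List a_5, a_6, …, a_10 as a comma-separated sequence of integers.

126, 252, 344, 585, 757, 1134

q^5  k|5↦f(k): 1:1 5:125  a_5=126
d|6:{6,3,2,1}  Σf=216+27+8+1=252
q^7  k|7↦f(k): 7:343 1:1  a_7=344
n=8: 8·1 4·2 2·4 1·8  f→[512+64+8+1]=585
d|9:{1,3,9}  Σf=1+27+729=757
d|10:{1,2,5,10}  Σf=1+8+125+1000=1134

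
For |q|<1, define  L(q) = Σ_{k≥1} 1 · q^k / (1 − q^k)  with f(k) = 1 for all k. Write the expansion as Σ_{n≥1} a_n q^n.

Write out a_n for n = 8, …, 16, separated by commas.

d|8:{1,2,4,8}  Σf=1+1+1+1=4
q^9  k|9↦f(k): 9:1 3:1 1:1  a_9=3
d|10:{10,5,2,1}  Σf=1+1+1+1=4
q^11  k|11↦f(k): 1:1 11:1  a_11=2
[q^12] f(1)=1,f(2)=1,f(3)=1,f(4)=1,f(6)=1,f(12)=1 ⇒ 6
q^13  k|13↦f(k): 1:1 13:1  a_13=2
n=14: 14·1 7·2 2·7 1·14  f→[1+1+1+1]=4
q^15  k|15↦f(k): 1:1 3:1 5:1 15:1  a_15=4
[q^16] f(1)=1,f(2)=1,f(4)=1,f(8)=1,f(16)=1 ⇒ 5

4, 3, 4, 2, 6, 2, 4, 4, 5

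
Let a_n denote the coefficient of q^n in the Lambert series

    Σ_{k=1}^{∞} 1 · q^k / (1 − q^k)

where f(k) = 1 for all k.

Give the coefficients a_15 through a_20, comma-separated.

n=15: 15·1 5·3 3·5 1·15  f→[1+1+1+1]=4
[q^16] f(1)=1,f(2)=1,f(4)=1,f(8)=1,f(16)=1 ⇒ 5
[q^17] f(1)=1,f(17)=1 ⇒ 2
n=18: 1·18 2·9 3·6 6·3 9·2 18·1  f→[1+1+1+1+1+1]=6
[q^19] f(1)=1,f(19)=1 ⇒ 2
d|20:{1,2,4,5,10,20}  Σf=1+1+1+1+1+1=6

4, 5, 2, 6, 2, 6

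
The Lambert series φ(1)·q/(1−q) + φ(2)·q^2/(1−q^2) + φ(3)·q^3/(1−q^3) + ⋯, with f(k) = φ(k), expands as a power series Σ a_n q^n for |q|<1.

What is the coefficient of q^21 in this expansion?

q^21  k|21↦φ(k): 1:1 3:2 7:6 21:12  a_21=21

a_21 = 21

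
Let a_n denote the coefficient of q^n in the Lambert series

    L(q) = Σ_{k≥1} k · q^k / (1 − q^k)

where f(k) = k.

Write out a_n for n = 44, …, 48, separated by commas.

84, 78, 72, 48, 124

n=44: 44·1 22·2 11·4 4·11 2·22 1·44  f→[44+22+11+4+2+1]=84
d|45:{45,15,9,5,3,1}  Σf=45+15+9+5+3+1=78
d|46:{46,23,2,1}  Σf=46+23+2+1=72
[q^47] f(1)=1,f(47)=47 ⇒ 48
n=48: 48·1 24·2 16·3 12·4 8·6 6·8 4·12 3·16 2·24 1·48  f→[48+24+16+12+8+6+4+3+2+1]=124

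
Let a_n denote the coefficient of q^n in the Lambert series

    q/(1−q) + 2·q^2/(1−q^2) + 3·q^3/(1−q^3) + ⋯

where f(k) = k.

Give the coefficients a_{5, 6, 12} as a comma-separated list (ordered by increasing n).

6, 12, 28

q^5  k|5↦f(k): 1:1 5:5  a_5=6
n=6: 6·1 3·2 2·3 1·6  f→[6+3+2+1]=12
d|12:{1,2,3,4,6,12}  Σf=1+2+3+4+6+12=28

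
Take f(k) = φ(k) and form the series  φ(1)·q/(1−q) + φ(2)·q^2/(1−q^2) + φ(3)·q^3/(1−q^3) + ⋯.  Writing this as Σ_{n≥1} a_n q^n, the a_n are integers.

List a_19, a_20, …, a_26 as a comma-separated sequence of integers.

[q^19] φ(1)=1,φ(19)=18 ⇒ 19
[q^20] φ(1)=1,φ(2)=1,φ(4)=2,φ(5)=4,φ(10)=4,φ(20)=8 ⇒ 20
n=21: 1·21 3·7 7·3 21·1  φ→[1+2+6+12]=21
q^22  k|22↦φ(k): 22:10 11:10 2:1 1:1  a_22=22
n=23: 23·1 1·23  φ→[22+1]=23
q^24  k|24↦φ(k): 1:1 2:1 3:2 4:2 6:2 8:4 12:4 24:8  a_24=24
q^25  k|25↦φ(k): 25:20 5:4 1:1  a_25=25
n=26: 26·1 13·2 2·13 1·26  φ→[12+12+1+1]=26

19, 20, 21, 22, 23, 24, 25, 26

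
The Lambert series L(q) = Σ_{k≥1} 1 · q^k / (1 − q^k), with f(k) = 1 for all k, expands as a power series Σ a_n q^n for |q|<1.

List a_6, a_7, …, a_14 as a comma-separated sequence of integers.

d|6:{6,3,2,1}  Σf=1+1+1+1=4
[q^7] f(7)=1,f(1)=1 ⇒ 2
d|8:{8,4,2,1}  Σf=1+1+1+1=4
n=9: 1·9 3·3 9·1  f→[1+1+1]=3
n=10: 1·10 2·5 5·2 10·1  f→[1+1+1+1]=4
d|11:{11,1}  Σf=1+1=2
n=12: 1·12 2·6 3·4 4·3 6·2 12·1  f→[1+1+1+1+1+1]=6
n=13: 1·13 13·1  f→[1+1]=2
d|14:{1,2,7,14}  Σf=1+1+1+1=4

4, 2, 4, 3, 4, 2, 6, 2, 4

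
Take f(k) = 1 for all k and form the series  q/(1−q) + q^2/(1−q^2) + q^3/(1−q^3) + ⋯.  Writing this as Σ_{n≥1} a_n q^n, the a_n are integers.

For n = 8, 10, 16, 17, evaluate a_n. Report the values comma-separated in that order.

n=8: 8·1 4·2 2·4 1·8  f→[1+1+1+1]=4
[q^10] f(1)=1,f(2)=1,f(5)=1,f(10)=1 ⇒ 4
q^16  k|16↦f(k): 16:1 8:1 4:1 2:1 1:1  a_16=5
n=17: 1·17 17·1  f→[1+1]=2

4, 4, 5, 2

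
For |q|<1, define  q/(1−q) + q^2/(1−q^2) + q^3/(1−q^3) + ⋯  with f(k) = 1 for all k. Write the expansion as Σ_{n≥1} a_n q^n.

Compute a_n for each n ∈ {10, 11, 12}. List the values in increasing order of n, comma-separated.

d|10:{1,2,5,10}  Σf=1+1+1+1=4
q^11  k|11↦f(k): 1:1 11:1  a_11=2
[q^12] f(1)=1,f(2)=1,f(3)=1,f(4)=1,f(6)=1,f(12)=1 ⇒ 6

4, 2, 6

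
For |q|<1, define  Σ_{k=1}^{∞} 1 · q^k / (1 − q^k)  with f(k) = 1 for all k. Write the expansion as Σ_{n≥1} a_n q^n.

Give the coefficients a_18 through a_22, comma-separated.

6, 2, 6, 4, 4

n=18: 18·1 9·2 6·3 3·6 2·9 1·18  f→[1+1+1+1+1+1]=6
q^19  k|19↦f(k): 19:1 1:1  a_19=2
[q^20] f(20)=1,f(10)=1,f(5)=1,f(4)=1,f(2)=1,f(1)=1 ⇒ 6
[q^21] f(21)=1,f(7)=1,f(3)=1,f(1)=1 ⇒ 4
n=22: 1·22 2·11 11·2 22·1  f→[1+1+1+1]=4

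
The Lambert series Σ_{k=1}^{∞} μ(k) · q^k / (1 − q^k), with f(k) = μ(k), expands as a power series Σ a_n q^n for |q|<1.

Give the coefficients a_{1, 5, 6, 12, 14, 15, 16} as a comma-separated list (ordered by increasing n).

q^1  k|1↦μ(k): 1:1  a_1=1
d|5:{1,5}  Σμ=1+(-1)=0
d|6:{1,2,3,6}  Σμ=1+(-1)+(-1)+1=0
q^12  k|12↦μ(k): 12:0 6:1 4:0 3:-1 2:-1 1:1  a_12=0
q^14  k|14↦μ(k): 1:1 2:-1 7:-1 14:1  a_14=0
[q^15] μ(1)=1,μ(3)=-1,μ(5)=-1,μ(15)=1 ⇒ 0
q^16  k|16↦μ(k): 16:0 8:0 4:0 2:-1 1:1  a_16=0

1, 0, 0, 0, 0, 0, 0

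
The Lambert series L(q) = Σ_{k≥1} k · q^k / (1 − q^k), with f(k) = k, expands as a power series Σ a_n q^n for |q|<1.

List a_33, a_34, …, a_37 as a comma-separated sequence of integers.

n=33: 33·1 11·3 3·11 1·33  f→[33+11+3+1]=48
d|34:{1,2,17,34}  Σf=1+2+17+34=54
[q^35] f(1)=1,f(5)=5,f(7)=7,f(35)=35 ⇒ 48
q^36  k|36↦f(k): 36:36 18:18 12:12 9:9 6:6 4:4 3:3 2:2 1:1  a_36=91
[q^37] f(1)=1,f(37)=37 ⇒ 38

48, 54, 48, 91, 38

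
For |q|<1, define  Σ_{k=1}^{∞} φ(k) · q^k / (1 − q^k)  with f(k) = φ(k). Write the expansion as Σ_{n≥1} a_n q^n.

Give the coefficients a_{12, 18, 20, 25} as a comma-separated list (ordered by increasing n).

d|12:{12,6,4,3,2,1}  Σφ=4+2+2+2+1+1=12
[q^18] φ(18)=6,φ(9)=6,φ(6)=2,φ(3)=2,φ(2)=1,φ(1)=1 ⇒ 18
[q^20] φ(1)=1,φ(2)=1,φ(4)=2,φ(5)=4,φ(10)=4,φ(20)=8 ⇒ 20
n=25: 25·1 5·5 1·25  φ→[20+4+1]=25

12, 18, 20, 25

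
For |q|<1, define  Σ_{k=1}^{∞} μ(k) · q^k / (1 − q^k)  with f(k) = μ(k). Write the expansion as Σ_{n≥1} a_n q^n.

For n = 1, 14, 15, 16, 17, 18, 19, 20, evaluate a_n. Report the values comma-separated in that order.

1, 0, 0, 0, 0, 0, 0, 0

n=1: 1·1  μ→[1]=1
q^14  k|14↦μ(k): 1:1 2:-1 7:-1 14:1  a_14=0
d|15:{15,5,3,1}  Σμ=1+(-1)+(-1)+1=0
[q^16] μ(1)=1,μ(2)=-1,μ(4)=0,μ(8)=0,μ(16)=0 ⇒ 0
d|17:{17,1}  Σμ=(-1)+1=0
n=18: 1·18 2·9 3·6 6·3 9·2 18·1  μ→[1+(-1)+(-1)+1+0+0]=0
[q^19] μ(1)=1,μ(19)=-1 ⇒ 0
d|20:{1,2,4,5,10,20}  Σμ=1+(-1)+0+(-1)+1+0=0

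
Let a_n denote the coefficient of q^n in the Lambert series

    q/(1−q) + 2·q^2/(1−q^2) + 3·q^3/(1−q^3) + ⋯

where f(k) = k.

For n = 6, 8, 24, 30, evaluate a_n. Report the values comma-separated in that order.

[q^6] f(1)=1,f(2)=2,f(3)=3,f(6)=6 ⇒ 12
q^8  k|8↦f(k): 8:8 4:4 2:2 1:1  a_8=15
q^24  k|24↦f(k): 1:1 2:2 3:3 4:4 6:6 8:8 12:12 24:24  a_24=60
n=30: 1·30 2·15 3·10 5·6 6·5 10·3 15·2 30·1  f→[1+2+3+5+6+10+15+30]=72

12, 15, 60, 72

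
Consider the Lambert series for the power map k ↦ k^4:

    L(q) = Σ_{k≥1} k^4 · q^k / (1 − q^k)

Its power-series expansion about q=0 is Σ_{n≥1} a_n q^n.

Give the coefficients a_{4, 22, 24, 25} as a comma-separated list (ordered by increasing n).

273, 248914, 358258, 391251

q^4  k|4↦f(k): 1:1 2:16 4:256  a_4=273
n=22: 22·1 11·2 2·11 1·22  f→[234256+14641+16+1]=248914
[q^24] f(24)=331776,f(12)=20736,f(8)=4096,f(6)=1296,f(4)=256,f(3)=81,f(2)=16,f(1)=1 ⇒ 358258
[q^25] f(25)=390625,f(5)=625,f(1)=1 ⇒ 391251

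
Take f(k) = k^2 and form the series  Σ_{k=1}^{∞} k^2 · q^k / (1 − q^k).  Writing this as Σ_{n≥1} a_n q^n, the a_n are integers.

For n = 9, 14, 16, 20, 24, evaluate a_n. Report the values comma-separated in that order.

q^9  k|9↦f(k): 9:81 3:9 1:1  a_9=91
q^14  k|14↦f(k): 14:196 7:49 2:4 1:1  a_14=250
[q^16] f(16)=256,f(8)=64,f(4)=16,f(2)=4,f(1)=1 ⇒ 341
q^20  k|20↦f(k): 20:400 10:100 5:25 4:16 2:4 1:1  a_20=546
n=24: 1·24 2·12 3·8 4·6 6·4 8·3 12·2 24·1  f→[1+4+9+16+36+64+144+576]=850

91, 250, 341, 546, 850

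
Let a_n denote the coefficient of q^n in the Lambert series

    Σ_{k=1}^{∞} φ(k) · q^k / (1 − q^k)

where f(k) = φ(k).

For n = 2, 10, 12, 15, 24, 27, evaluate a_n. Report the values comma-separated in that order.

d|2:{2,1}  Σφ=1+1=2
n=10: 10·1 5·2 2·5 1·10  φ→[4+4+1+1]=10
q^12  k|12↦φ(k): 12:4 6:2 4:2 3:2 2:1 1:1  a_12=12
n=15: 1·15 3·5 5·3 15·1  φ→[1+2+4+8]=15
q^24  k|24↦φ(k): 24:8 12:4 8:4 6:2 4:2 3:2 2:1 1:1  a_24=24
d|27:{27,9,3,1}  Σφ=18+6+2+1=27

2, 10, 12, 15, 24, 27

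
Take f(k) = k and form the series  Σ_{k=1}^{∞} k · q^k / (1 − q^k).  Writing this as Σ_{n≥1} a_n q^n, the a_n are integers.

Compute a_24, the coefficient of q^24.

a_24 = 60

[q^24] f(1)=1,f(2)=2,f(3)=3,f(4)=4,f(6)=6,f(8)=8,f(12)=12,f(24)=24 ⇒ 60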